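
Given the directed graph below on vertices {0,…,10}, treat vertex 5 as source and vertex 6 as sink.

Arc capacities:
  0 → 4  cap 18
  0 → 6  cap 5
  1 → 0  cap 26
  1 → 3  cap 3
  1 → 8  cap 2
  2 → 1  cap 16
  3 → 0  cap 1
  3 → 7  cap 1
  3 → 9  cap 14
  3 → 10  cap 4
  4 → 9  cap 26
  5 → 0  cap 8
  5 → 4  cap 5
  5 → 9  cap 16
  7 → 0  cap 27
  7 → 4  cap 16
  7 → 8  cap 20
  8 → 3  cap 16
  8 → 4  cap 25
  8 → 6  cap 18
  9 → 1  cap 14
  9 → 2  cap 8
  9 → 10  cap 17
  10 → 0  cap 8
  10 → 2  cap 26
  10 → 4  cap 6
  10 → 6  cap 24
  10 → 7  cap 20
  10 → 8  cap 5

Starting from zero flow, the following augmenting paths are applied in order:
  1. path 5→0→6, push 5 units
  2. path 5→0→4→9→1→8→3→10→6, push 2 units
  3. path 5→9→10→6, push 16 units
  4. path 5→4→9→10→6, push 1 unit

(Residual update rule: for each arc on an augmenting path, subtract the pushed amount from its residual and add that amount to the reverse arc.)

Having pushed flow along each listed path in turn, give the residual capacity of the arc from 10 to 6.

after path 1 (5→0→6, push 5): res(10,6)=24
after path 2 (5→0→4→9→1→8→3→10→6, push 2): res(10,6)=22
after path 3 (5→9→10→6, push 16): res(10,6)=6
after path 4 (5→4→9→10→6, push 1): res(10,6)=5

Residual capacity of (10,6): 5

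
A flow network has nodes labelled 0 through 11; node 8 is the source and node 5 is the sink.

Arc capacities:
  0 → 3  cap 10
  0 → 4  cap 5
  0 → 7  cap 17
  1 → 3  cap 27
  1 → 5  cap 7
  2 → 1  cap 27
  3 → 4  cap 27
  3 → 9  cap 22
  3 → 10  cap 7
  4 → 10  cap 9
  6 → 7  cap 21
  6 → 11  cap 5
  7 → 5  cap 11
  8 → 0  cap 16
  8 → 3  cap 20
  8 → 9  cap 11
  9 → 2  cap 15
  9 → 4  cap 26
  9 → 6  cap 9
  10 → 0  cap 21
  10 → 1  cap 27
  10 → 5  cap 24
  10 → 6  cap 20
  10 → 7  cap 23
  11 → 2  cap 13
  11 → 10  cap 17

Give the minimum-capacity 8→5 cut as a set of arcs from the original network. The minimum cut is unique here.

augment #1: 8→0→7→5 push 11
augment #2: 8→3→10→5 push 7
augment #3: 8→0→4→10→5 push 5
augment #4: 8→3→4→10→5 push 4
augment #5: 8→9→2→1→5 push 7
augment #6: 8→9→6→11→10→5 push 4
augment #7: 8→3→9→6→11→10→5 push 1
max flow = 39; residual-reachable set from 8 gives S-side
cut edges (S→T): {(1,5), (3,10), (4,10), (6,11), (7,5)} total cap 39

Min-cut arcs: {(1,5), (3,10), (4,10), (6,11), (7,5)} (total capacity 39)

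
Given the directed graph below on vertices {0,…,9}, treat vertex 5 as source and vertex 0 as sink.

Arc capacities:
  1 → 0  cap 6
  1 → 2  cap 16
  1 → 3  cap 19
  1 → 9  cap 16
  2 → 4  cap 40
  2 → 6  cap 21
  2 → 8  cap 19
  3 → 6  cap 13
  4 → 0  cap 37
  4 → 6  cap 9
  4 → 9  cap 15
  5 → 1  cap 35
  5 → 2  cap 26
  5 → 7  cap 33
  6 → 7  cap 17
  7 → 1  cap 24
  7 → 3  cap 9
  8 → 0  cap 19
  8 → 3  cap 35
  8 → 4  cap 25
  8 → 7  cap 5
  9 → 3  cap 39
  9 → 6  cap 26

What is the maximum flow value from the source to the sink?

Maximum flow value: 48

augment #1: 5→1→0 bottleneck 6, total now 6
augment #2: 5→2→4→0 bottleneck 26, total now 32
augment #3: 5→1→2→4→0 bottleneck 11, total now 43
augment #4: 5→1→2→8→0 bottleneck 5, total now 48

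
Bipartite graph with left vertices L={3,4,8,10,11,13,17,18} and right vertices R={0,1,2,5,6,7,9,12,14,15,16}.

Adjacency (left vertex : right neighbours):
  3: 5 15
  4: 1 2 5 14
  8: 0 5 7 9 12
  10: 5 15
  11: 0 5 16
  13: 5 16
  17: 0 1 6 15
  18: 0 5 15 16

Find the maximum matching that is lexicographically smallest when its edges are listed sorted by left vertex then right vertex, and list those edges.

Lex-smallest maximum matching: {(3,5), (4,1), (8,7), (10,15), (11,0), (13,16), (17,6)}

|M| = 7 (so the lex-smallest maximum matching has 7 edges)
process left vertices in ascending order; for each, take the smallest-labelled available neighbour that still permits 7 edges overall, or leave it unmatched if none does
lex-smallest matching: {3-5, 4-1, 8-7, 10-15, 11-0, 13-16, 17-6}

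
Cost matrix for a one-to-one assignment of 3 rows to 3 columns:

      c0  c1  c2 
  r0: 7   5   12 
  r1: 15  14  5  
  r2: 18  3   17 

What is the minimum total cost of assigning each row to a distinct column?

optimal assignment: row0→col0 (cost 7), row1→col2 (cost 5), row2→col1 (cost 3)
total = 7 + 5 + 3 = 15

Minimum assignment cost: 15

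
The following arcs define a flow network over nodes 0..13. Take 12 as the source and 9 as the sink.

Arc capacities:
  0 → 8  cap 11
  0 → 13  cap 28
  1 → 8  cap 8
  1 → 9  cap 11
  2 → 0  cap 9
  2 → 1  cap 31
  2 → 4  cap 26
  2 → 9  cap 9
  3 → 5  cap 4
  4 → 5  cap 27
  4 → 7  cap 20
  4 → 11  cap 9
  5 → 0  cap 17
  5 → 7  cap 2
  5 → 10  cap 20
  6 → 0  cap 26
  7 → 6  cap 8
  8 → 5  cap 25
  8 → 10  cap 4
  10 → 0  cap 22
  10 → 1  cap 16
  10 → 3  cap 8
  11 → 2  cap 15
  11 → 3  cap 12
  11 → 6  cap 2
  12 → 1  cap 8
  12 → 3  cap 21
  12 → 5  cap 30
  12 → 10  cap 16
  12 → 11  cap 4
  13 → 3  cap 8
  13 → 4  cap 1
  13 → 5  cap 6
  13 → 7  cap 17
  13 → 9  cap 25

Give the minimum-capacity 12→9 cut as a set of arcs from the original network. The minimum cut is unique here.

Min-cut arcs: {(1,9), (12,11), (13,4), (13,9)} (total capacity 41)

augment #1: 12→1→9 push 8
augment #2: 12→10→1→9 push 3
augment #3: 12→11→2→9 push 4
augment #4: 12→5→0→13→9 push 17
augment #5: 12→10→0→13→9 push 8
augment #6: 12→10→0→13→4→11→2→9 push 1
max flow = 41; residual-reachable set from 12 gives S-side
cut edges (S→T): {(1,9), (12,11), (13,4), (13,9)} total cap 41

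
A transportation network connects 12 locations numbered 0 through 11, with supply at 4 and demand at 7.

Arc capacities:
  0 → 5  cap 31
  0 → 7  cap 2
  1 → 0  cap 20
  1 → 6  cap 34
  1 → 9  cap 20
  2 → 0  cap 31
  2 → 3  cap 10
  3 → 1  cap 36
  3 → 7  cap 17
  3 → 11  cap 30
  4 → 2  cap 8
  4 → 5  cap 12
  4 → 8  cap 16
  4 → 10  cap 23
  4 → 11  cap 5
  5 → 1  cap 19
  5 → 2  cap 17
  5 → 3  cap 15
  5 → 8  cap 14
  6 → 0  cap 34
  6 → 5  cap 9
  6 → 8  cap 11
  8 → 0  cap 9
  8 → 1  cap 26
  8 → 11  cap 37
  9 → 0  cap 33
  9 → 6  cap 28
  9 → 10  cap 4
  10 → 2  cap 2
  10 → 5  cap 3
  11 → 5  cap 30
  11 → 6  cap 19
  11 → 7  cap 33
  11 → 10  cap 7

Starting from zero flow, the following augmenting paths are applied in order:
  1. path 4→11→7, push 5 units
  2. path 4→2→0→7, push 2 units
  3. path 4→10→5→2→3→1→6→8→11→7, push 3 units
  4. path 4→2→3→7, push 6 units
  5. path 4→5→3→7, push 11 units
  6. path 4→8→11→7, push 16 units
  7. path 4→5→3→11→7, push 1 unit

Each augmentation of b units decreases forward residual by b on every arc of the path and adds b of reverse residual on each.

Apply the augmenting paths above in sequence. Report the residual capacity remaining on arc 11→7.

Residual capacity of (11,7): 8

after path 1 (4→11→7, push 5): res(11,7)=28
after path 2 (4→2→0→7, push 2): res(11,7)=28
after path 3 (4→10→5→2→3→1→6→8→11→7, push 3): res(11,7)=25
after path 4 (4→2→3→7, push 6): res(11,7)=25
after path 5 (4→5→3→7, push 11): res(11,7)=25
after path 6 (4→8→11→7, push 16): res(11,7)=9
after path 7 (4→5→3→11→7, push 1): res(11,7)=8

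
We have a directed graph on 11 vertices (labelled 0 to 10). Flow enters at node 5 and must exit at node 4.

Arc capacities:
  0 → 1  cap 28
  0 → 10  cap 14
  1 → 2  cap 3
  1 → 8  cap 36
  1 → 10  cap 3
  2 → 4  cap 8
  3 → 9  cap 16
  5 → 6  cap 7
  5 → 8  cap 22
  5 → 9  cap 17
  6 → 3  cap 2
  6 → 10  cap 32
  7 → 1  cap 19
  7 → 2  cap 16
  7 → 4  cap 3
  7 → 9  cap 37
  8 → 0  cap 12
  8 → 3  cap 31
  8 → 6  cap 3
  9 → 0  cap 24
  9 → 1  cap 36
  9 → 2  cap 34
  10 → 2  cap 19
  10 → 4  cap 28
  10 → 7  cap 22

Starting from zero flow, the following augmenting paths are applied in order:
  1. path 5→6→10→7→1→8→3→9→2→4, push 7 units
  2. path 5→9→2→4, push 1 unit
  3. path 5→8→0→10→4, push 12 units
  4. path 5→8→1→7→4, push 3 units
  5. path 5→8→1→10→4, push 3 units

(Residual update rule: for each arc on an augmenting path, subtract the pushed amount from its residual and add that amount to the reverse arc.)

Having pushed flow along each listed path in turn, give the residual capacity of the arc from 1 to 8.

after path 1 (5→6→10→7→1→8→3→9→2→4, push 7): res(1,8)=29
after path 2 (5→9→2→4, push 1): res(1,8)=29
after path 3 (5→8→0→10→4, push 12): res(1,8)=29
after path 4 (5→8→1→7→4, push 3): res(1,8)=32
after path 5 (5→8→1→10→4, push 3): res(1,8)=35

Residual capacity of (1,8): 35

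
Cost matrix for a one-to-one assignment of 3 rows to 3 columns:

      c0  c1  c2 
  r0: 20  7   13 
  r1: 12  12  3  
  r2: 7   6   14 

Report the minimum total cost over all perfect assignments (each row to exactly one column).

optimal assignment: row0→col1 (cost 7), row1→col2 (cost 3), row2→col0 (cost 7)
total = 7 + 3 + 7 = 17

Minimum assignment cost: 17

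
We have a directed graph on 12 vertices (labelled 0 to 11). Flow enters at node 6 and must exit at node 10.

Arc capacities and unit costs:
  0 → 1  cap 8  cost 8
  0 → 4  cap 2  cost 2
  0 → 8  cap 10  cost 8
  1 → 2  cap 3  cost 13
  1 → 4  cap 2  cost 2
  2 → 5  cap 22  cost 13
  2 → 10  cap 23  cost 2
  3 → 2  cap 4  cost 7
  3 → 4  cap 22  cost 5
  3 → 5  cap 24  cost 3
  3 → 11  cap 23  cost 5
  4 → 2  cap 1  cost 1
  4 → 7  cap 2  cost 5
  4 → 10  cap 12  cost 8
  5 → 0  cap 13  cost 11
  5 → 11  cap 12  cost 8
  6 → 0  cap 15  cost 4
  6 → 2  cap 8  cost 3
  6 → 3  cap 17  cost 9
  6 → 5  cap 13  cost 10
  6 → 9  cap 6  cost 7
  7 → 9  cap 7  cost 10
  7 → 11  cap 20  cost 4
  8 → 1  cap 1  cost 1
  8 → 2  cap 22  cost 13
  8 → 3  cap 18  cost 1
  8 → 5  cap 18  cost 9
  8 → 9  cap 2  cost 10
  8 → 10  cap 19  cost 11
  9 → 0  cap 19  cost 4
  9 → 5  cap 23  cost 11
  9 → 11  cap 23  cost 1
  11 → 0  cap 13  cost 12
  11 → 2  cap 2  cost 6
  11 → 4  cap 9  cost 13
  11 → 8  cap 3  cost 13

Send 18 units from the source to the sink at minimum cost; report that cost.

shortest-cost path #1: 6→2→10 push 8 @ unit cost 5 (adds 40)
shortest-cost path #2: 6→0→4→2→10 push 1 @ unit cost 9 (adds 9)
shortest-cost path #3: 6→0→4→10 push 1 @ unit cost 14 (adds 14)
shortest-cost path #4: 6→9→11→2→10 push 2 @ unit cost 16 (adds 32)
shortest-cost path #5: 6→3→2→10 push 4 @ unit cost 18 (adds 72)
shortest-cost path #6: 6→0→1→4→10 push 2 @ unit cost 22 (adds 44)
total cost = 211

Minimum cost for 18 units: 211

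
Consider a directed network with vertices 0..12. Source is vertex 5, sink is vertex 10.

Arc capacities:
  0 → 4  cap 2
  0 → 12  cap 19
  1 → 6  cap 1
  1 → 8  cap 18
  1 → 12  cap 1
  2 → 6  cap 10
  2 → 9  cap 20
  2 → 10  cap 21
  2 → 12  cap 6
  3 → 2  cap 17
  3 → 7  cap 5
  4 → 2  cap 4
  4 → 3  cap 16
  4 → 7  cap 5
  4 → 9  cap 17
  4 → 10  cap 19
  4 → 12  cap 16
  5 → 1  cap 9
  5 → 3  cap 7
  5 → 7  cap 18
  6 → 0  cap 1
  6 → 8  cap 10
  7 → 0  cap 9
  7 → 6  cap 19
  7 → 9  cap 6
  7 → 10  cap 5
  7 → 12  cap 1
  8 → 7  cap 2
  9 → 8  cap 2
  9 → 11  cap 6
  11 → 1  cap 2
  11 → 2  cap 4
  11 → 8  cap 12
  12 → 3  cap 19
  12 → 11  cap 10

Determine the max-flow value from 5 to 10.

Maximum flow value: 28

augment #1: 5→7→10 bottleneck 5, total now 5
augment #2: 5→3→2→10 bottleneck 7, total now 12
augment #3: 5→7→0→4→10 bottleneck 2, total now 14
augment #4: 5→1→12→3→2→10 bottleneck 1, total now 15
augment #5: 5→7→9→11→2→10 bottleneck 4, total now 19
augment #6: 5→7→12→3→2→10 bottleneck 1, total now 20
augment #7: 5→7→0→12→3→2→10 bottleneck 6, total now 26
augment #8: 5→1→6→0→12→3→2→10 bottleneck 1, total now 27
augment #9: 5→1→8→7→0→12→3→2→10 bottleneck 1, total now 28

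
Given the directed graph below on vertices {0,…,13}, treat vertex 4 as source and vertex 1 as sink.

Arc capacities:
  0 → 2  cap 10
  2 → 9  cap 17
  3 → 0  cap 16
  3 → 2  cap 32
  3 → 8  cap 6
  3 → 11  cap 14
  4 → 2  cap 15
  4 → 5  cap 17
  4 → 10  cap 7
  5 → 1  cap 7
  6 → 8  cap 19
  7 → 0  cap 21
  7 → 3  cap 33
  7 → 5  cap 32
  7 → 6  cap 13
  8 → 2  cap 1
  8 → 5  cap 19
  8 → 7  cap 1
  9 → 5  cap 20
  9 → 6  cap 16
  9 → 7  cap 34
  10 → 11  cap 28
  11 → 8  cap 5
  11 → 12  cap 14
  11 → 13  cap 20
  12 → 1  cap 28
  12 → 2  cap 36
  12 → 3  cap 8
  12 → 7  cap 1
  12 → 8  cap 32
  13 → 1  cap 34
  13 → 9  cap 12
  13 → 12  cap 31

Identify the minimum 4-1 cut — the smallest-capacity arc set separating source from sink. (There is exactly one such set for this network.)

augment #1: 4→5→1 push 7
augment #2: 4→10→11→12→1 push 7
augment #3: 4→2→9→7→3→11→12→1 push 7
augment #4: 4→2→9→7→3→11→13→1 push 7
max flow = 28; residual-reachable set from 4 gives S-side
cut edges (S→T): {(3,11), (4,10), (5,1)} total cap 28

Min-cut arcs: {(3,11), (4,10), (5,1)} (total capacity 28)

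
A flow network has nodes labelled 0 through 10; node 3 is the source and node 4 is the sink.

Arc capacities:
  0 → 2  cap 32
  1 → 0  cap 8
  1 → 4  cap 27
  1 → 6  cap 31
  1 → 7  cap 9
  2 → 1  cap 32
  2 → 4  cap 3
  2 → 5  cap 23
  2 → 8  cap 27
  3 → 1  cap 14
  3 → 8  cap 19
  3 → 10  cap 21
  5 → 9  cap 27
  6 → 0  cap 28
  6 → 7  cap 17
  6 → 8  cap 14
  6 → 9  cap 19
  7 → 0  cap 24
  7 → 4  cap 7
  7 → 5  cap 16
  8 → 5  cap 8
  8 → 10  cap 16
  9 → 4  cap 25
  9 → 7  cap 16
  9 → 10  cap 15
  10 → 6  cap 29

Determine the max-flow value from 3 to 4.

Maximum flow value: 51

augment #1: 3→1→4 bottleneck 14, total now 14
augment #2: 3→8→5→9→4 bottleneck 8, total now 22
augment #3: 3→10→6→7→4 bottleneck 7, total now 29
augment #4: 3→10→6→9→4 bottleneck 14, total now 43
augment #5: 3→8→10→6→9→4 bottleneck 3, total now 46
augment #6: 3→8→10→6→0→2→4 bottleneck 3, total now 49
augment #7: 3→8→10→6→0→2→1→4 bottleneck 2, total now 51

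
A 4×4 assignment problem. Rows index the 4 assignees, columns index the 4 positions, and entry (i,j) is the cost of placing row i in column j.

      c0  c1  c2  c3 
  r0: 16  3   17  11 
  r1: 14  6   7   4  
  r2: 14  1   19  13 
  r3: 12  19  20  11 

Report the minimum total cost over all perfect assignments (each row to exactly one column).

optimal assignment: row0→col3 (cost 11), row1→col2 (cost 7), row2→col1 (cost 1), row3→col0 (cost 12)
total = 11 + 7 + 1 + 12 = 31

Minimum assignment cost: 31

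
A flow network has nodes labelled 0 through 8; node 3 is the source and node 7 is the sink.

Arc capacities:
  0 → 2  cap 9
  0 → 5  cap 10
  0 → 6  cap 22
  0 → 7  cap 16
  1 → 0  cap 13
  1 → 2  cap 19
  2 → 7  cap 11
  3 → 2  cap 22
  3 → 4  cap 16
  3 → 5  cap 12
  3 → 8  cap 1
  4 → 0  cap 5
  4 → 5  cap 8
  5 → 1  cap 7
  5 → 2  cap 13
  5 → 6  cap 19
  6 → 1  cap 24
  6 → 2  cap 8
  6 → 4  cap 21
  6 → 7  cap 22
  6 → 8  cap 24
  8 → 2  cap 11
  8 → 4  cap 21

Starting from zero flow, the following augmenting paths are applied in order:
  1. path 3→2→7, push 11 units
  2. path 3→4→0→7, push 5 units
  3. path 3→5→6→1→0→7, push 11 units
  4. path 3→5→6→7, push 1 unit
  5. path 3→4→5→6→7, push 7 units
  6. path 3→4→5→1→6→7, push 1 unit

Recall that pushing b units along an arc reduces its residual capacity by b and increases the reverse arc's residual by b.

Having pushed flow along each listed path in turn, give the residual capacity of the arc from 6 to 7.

Residual capacity of (6,7): 13

after path 1 (3→2→7, push 11): res(6,7)=22
after path 2 (3→4→0→7, push 5): res(6,7)=22
after path 3 (3→5→6→1→0→7, push 11): res(6,7)=22
after path 4 (3→5→6→7, push 1): res(6,7)=21
after path 5 (3→4→5→6→7, push 7): res(6,7)=14
after path 6 (3→4→5→1→6→7, push 1): res(6,7)=13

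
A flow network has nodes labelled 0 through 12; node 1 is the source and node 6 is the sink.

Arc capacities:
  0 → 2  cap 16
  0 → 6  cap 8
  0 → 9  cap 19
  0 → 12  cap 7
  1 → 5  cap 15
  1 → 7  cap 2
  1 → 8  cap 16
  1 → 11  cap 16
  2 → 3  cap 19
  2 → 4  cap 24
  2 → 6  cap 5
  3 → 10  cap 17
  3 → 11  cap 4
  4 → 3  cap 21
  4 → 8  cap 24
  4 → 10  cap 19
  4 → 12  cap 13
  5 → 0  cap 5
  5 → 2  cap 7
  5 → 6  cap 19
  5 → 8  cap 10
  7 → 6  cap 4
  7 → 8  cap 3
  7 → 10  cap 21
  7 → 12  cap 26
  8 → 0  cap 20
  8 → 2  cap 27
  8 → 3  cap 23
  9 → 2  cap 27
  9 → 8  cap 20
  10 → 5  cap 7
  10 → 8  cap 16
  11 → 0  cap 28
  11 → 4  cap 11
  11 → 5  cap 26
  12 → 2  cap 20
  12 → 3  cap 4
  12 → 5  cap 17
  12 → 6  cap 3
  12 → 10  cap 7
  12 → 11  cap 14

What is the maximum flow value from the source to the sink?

augment #1: 1→5→6 bottleneck 15, total now 15
augment #2: 1→7→6 bottleneck 2, total now 17
augment #3: 1→8→0→6 bottleneck 8, total now 25
augment #4: 1→8→2→6 bottleneck 5, total now 30
augment #5: 1→11→5→6 bottleneck 4, total now 34
augment #6: 1→8→0→12→6 bottleneck 3, total now 37

Maximum flow value: 37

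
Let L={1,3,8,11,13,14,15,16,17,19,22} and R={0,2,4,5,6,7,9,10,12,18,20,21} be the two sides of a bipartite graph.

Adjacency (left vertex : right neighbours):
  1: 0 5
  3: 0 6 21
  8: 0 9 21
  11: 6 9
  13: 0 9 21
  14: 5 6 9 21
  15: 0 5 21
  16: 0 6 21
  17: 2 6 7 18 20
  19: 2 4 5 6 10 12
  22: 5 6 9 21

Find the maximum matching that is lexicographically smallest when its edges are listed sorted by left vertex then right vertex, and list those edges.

Lex-smallest maximum matching: {(1,0), (3,6), (8,9), (13,21), (14,5), (17,2), (19,4)}

|M| = 7 (so the lex-smallest maximum matching has 7 edges)
process left vertices in ascending order; for each, take the smallest-labelled available neighbour that still permits 7 edges overall, or leave it unmatched if none does
lex-smallest matching: {1-0, 3-6, 8-9, 13-21, 14-5, 17-2, 19-4}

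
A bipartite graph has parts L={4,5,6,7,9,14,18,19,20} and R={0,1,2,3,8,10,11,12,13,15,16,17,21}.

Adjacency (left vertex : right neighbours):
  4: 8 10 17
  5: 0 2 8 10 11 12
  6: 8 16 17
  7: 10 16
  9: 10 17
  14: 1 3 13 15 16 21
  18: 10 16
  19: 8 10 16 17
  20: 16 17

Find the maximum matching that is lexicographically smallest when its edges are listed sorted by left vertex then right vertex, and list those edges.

|M| = 6 (so the lex-smallest maximum matching has 6 edges)
process left vertices in ascending order; for each, take the smallest-labelled available neighbour that still permits 6 edges overall, or leave it unmatched if none does
lex-smallest matching: {4-8, 5-0, 6-16, 7-10, 9-17, 14-1}

Lex-smallest maximum matching: {(4,8), (5,0), (6,16), (7,10), (9,17), (14,1)}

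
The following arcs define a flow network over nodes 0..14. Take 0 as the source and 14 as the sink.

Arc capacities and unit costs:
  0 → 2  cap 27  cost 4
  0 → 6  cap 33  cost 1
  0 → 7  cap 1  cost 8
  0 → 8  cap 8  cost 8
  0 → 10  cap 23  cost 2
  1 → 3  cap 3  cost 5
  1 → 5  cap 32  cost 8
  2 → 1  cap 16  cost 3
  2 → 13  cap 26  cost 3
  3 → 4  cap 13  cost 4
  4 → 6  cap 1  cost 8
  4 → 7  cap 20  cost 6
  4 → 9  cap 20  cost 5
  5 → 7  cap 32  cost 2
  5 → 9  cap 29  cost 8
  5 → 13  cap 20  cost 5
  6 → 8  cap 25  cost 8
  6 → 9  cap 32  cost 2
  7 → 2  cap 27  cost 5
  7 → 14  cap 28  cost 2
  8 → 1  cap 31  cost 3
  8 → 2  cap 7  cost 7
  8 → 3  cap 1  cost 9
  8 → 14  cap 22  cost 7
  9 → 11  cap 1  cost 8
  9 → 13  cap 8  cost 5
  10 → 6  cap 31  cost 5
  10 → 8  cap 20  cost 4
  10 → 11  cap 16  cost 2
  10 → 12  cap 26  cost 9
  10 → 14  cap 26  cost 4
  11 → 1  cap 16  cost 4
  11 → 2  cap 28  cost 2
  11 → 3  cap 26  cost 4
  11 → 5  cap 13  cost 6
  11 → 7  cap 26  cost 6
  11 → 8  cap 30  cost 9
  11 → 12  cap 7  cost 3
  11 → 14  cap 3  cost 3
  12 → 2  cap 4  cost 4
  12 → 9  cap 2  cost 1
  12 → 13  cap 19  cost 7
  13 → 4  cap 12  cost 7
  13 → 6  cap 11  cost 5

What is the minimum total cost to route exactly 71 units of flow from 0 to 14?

Minimum cost for 71 units: 986

shortest-cost path #1: 0→10→14 push 23 @ unit cost 6 (adds 138)
shortest-cost path #2: 0→7→14 push 1 @ unit cost 10 (adds 10)
shortest-cost path #3: 0→6→9→11→14 push 1 @ unit cost 14 (adds 14)
shortest-cost path #4: 0→8→14 push 8 @ unit cost 15 (adds 120)
shortest-cost path #5: 0→6→8→14 push 14 @ unit cost 16 (adds 224)
shortest-cost path #6: 0→2→1→5→7→14 push 16 @ unit cost 19 (adds 304)
shortest-cost path #7: 0→2→13→4→7→14 push 8 @ unit cost 22 (adds 176)
total cost = 986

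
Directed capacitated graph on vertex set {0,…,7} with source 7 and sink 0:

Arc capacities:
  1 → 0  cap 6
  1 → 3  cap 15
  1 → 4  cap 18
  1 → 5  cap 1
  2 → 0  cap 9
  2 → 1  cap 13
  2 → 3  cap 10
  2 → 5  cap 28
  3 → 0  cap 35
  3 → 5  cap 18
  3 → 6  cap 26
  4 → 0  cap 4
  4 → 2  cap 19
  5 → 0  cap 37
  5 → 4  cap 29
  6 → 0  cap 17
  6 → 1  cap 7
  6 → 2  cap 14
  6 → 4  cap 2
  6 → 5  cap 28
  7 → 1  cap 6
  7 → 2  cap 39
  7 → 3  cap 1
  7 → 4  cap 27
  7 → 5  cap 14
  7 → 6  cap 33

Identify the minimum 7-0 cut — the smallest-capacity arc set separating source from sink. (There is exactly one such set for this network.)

augment #1: 7→1→0 push 6
augment #2: 7→2→0 push 9
augment #3: 7→3→0 push 1
augment #4: 7→4→0 push 4
augment #5: 7→5→0 push 14
augment #6: 7→6→0 push 17
augment #7: 7→2→3→0 push 10
augment #8: 7→2→5→0 push 20
augment #9: 7→6→5→0 push 3
augment #10: 7→6→1→3→0 push 7
augment #11: 7→4→2→1→3→0 push 8
max flow = 99; residual-reachable set from 7 gives S-side
cut edges (S→T): {(1,0), (1,3), (2,0), (2,3), (4,0), (5,0), (6,0), (7,3)} total cap 99

Min-cut arcs: {(1,0), (1,3), (2,0), (2,3), (4,0), (5,0), (6,0), (7,3)} (total capacity 99)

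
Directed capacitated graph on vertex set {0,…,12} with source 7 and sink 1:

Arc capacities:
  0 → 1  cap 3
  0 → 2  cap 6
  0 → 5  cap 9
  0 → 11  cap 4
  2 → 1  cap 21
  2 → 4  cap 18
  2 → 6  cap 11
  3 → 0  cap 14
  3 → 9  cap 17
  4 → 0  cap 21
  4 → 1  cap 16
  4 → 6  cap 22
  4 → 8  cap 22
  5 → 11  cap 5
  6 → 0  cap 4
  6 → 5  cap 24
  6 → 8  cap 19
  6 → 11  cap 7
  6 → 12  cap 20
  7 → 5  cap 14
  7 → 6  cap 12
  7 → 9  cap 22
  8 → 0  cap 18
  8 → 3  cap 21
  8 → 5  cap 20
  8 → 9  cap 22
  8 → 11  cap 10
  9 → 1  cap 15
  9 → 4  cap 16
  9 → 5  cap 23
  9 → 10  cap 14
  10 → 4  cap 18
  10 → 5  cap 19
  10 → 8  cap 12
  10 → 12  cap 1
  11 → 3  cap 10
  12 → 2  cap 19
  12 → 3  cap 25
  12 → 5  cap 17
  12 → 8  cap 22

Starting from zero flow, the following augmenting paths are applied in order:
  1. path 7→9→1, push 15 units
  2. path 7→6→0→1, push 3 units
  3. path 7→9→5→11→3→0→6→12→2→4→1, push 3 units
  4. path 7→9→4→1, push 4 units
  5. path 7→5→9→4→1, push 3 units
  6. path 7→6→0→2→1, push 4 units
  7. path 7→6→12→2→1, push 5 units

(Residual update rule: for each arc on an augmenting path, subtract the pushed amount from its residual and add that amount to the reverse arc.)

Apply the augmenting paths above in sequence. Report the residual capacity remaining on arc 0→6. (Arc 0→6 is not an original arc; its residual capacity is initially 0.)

after path 1 (7→9→1, push 15): res(0,6)=0
after path 2 (7→6→0→1, push 3): res(0,6)=3
after path 3 (7→9→5→11→3→0→6→12→2→4→1, push 3): res(0,6)=0
after path 4 (7→9→4→1, push 4): res(0,6)=0
after path 5 (7→5→9→4→1, push 3): res(0,6)=0
after path 6 (7→6→0→2→1, push 4): res(0,6)=4
after path 7 (7→6→12→2→1, push 5): res(0,6)=4

Residual capacity of (0,6): 4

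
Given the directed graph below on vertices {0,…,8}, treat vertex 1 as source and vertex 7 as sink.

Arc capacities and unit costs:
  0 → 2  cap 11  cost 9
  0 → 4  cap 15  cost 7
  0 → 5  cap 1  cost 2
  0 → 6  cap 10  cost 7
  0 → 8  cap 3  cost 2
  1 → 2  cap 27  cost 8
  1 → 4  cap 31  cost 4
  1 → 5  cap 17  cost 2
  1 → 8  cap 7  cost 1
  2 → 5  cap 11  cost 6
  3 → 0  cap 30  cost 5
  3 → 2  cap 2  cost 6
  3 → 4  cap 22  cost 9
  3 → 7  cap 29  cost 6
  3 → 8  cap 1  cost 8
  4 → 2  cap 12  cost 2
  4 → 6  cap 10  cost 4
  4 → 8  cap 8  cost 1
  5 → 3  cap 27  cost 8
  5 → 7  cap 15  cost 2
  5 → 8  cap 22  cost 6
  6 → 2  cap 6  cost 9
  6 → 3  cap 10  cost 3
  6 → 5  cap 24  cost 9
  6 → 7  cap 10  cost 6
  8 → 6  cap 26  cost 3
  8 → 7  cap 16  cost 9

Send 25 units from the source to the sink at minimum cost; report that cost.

shortest-cost path #1: 1→5→7 push 15 @ unit cost 4 (adds 60)
shortest-cost path #2: 1→8→7 push 7 @ unit cost 10 (adds 70)
shortest-cost path #3: 1→4→6→7 push 3 @ unit cost 14 (adds 42)
total cost = 172

Minimum cost for 25 units: 172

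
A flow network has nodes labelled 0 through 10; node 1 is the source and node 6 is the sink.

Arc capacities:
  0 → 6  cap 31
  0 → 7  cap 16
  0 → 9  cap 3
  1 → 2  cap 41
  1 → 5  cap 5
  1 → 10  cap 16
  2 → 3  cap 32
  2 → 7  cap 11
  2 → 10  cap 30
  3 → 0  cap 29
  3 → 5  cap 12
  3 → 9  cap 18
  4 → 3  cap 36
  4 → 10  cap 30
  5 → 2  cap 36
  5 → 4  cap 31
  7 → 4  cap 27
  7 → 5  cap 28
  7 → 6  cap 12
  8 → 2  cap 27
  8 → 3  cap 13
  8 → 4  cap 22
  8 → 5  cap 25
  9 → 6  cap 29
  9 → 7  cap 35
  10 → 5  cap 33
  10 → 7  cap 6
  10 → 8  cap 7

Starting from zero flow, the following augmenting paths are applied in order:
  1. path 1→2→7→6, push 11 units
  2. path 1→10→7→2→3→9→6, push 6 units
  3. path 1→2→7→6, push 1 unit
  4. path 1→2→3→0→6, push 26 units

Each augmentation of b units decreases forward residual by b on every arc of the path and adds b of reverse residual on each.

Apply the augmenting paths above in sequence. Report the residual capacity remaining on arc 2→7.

Residual capacity of (2,7): 5

after path 1 (1→2→7→6, push 11): res(2,7)=0
after path 2 (1→10→7→2→3→9→6, push 6): res(2,7)=6
after path 3 (1→2→7→6, push 1): res(2,7)=5
after path 4 (1→2→3→0→6, push 26): res(2,7)=5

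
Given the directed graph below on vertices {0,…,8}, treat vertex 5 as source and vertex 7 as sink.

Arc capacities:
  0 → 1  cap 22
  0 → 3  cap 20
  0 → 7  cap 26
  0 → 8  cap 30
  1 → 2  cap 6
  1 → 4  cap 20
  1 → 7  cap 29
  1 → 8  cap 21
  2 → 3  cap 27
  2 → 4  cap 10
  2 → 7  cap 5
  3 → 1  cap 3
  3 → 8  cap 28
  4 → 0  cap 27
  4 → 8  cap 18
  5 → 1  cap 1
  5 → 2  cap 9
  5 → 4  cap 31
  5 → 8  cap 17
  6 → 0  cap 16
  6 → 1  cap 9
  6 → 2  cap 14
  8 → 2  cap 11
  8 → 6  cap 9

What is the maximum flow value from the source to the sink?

Maximum flow value: 45

augment #1: 5→1→7 bottleneck 1, total now 1
augment #2: 5→2→7 bottleneck 5, total now 6
augment #3: 5→4→0→7 bottleneck 26, total now 32
augment #4: 5→2→3→1→7 bottleneck 3, total now 35
augment #5: 5→4→0→1→7 bottleneck 1, total now 36
augment #6: 5→8→6→1→7 bottleneck 9, total now 45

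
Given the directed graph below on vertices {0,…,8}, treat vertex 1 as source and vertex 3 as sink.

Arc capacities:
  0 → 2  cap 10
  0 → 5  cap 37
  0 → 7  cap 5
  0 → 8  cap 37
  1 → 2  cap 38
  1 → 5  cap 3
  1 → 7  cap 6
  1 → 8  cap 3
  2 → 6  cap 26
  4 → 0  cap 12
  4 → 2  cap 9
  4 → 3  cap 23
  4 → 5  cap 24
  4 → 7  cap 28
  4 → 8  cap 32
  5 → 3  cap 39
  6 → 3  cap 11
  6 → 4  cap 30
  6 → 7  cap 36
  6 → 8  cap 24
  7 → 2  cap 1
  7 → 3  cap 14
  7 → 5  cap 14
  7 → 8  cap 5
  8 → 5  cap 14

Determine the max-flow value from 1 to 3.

Maximum flow value: 38

augment #1: 1→5→3 bottleneck 3, total now 3
augment #2: 1→7→3 bottleneck 6, total now 9
augment #3: 1→2→6→3 bottleneck 11, total now 20
augment #4: 1→8→5→3 bottleneck 3, total now 23
augment #5: 1→2→6→4→3 bottleneck 15, total now 38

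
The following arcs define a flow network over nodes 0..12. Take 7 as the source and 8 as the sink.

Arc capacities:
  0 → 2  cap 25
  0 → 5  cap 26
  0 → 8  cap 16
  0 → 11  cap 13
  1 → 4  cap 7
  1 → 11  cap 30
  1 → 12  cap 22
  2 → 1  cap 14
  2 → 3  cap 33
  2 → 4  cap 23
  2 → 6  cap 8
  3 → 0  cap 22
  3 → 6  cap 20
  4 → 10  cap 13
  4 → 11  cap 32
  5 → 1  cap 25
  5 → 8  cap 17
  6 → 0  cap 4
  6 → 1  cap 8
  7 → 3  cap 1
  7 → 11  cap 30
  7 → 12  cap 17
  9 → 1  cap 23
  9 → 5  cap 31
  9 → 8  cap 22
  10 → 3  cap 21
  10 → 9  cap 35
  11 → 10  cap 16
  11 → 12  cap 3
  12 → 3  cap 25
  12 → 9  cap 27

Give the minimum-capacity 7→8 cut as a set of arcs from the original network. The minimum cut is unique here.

augment #1: 7→3→0→8 push 1
augment #2: 7→12→9→8 push 17
augment #3: 7→11→10→9→8 push 5
augment #4: 7→11→10→3→0→8 push 11
augment #5: 7→11→12→3→0→8 push 3
max flow = 37; residual-reachable set from 7 gives S-side
cut edges (S→T): {(7,3), (7,12), (11,10), (11,12)} total cap 37

Min-cut arcs: {(7,3), (7,12), (11,10), (11,12)} (total capacity 37)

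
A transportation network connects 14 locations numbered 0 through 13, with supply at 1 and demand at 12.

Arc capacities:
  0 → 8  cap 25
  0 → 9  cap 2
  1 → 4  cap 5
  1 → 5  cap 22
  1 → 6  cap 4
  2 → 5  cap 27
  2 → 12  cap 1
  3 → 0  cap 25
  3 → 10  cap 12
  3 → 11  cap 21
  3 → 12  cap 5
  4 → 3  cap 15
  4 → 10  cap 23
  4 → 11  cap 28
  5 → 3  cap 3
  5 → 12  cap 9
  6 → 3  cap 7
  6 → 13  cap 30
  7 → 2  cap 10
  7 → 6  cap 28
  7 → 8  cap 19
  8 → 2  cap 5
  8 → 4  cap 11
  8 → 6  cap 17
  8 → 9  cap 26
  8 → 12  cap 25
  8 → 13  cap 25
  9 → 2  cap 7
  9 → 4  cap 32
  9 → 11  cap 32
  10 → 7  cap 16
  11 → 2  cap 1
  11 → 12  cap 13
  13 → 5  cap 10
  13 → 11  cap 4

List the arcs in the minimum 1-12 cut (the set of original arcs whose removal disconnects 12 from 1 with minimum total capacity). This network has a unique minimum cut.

Min-cut arcs: {(1,4), (1,6), (5,3), (5,12)} (total capacity 21)

augment #1: 1→5→12 push 9
augment #2: 1→4→3→12 push 5
augment #3: 1→5→3→11→12 push 3
augment #4: 1→6→3→11→12 push 4
max flow = 21; residual-reachable set from 1 gives S-side
cut edges (S→T): {(1,4), (1,6), (5,3), (5,12)} total cap 21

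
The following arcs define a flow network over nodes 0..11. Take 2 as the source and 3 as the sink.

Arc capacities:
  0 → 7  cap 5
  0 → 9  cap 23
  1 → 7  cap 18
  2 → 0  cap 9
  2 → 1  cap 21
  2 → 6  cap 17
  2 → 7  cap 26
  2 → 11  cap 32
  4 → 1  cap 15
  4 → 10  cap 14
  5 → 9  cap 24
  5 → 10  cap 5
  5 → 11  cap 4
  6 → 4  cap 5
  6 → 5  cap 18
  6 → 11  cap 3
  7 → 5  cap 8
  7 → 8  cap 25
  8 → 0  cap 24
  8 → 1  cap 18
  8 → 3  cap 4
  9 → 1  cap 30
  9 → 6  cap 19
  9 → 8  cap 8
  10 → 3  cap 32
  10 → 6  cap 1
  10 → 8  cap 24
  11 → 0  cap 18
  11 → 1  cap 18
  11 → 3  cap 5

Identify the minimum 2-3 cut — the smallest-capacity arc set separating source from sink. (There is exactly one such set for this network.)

augment #1: 2→11→3 push 5
augment #2: 2→7→8→3 push 4
augment #3: 2→6→4→10→3 push 5
augment #4: 2→6→5→10→3 push 5
max flow = 19; residual-reachable set from 2 gives S-side
cut edges (S→T): {(5,10), (6,4), (8,3), (11,3)} total cap 19

Min-cut arcs: {(5,10), (6,4), (8,3), (11,3)} (total capacity 19)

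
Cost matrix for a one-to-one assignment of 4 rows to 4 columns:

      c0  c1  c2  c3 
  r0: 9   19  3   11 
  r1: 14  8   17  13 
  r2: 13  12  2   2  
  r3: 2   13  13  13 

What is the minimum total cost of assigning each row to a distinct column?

Minimum assignment cost: 15

optimal assignment: row0→col2 (cost 3), row1→col1 (cost 8), row2→col3 (cost 2), row3→col0 (cost 2)
total = 3 + 8 + 2 + 2 = 15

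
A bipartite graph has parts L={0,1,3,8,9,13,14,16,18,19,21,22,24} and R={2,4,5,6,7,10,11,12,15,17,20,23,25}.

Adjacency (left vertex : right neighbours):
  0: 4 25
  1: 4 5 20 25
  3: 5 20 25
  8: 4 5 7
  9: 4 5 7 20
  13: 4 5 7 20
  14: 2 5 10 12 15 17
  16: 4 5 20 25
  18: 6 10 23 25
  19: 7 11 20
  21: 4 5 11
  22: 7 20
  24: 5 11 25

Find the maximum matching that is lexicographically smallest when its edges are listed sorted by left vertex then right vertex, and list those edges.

Lex-smallest maximum matching: {(0,4), (1,5), (3,20), (8,7), (14,2), (16,25), (18,6), (19,11)}

|M| = 8 (so the lex-smallest maximum matching has 8 edges)
process left vertices in ascending order; for each, take the smallest-labelled available neighbour that still permits 8 edges overall, or leave it unmatched if none does
lex-smallest matching: {0-4, 1-5, 3-20, 8-7, 14-2, 16-25, 18-6, 19-11}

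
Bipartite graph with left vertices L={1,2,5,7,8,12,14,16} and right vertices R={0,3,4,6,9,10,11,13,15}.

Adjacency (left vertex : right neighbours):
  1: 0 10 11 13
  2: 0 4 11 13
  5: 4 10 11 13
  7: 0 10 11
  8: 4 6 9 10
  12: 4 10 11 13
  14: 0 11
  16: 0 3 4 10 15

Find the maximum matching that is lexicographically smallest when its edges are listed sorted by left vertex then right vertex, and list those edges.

Lex-smallest maximum matching: {(1,0), (2,4), (5,10), (7,11), (8,6), (12,13), (16,3)}

|M| = 7 (so the lex-smallest maximum matching has 7 edges)
process left vertices in ascending order; for each, take the smallest-labelled available neighbour that still permits 7 edges overall, or leave it unmatched if none does
lex-smallest matching: {1-0, 2-4, 5-10, 7-11, 8-6, 12-13, 16-3}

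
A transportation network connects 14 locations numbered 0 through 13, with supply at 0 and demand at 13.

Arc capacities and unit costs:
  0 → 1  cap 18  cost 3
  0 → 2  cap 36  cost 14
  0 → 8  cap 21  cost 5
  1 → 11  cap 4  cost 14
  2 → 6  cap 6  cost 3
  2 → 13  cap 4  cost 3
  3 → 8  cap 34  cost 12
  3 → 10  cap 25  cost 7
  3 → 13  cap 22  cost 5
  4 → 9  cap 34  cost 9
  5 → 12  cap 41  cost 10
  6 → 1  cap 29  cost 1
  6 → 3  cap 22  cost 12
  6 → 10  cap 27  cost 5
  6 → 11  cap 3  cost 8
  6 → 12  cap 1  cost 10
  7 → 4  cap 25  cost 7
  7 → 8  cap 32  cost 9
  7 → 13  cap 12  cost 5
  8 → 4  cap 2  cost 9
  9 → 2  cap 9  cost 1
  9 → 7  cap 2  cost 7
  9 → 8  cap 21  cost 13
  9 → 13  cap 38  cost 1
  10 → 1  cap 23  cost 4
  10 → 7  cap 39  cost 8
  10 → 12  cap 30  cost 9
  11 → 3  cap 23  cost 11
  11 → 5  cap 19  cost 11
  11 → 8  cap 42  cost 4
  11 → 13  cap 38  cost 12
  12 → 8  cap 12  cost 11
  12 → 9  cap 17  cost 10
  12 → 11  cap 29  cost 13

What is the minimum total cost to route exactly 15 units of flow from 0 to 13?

shortest-cost path #1: 0→2→13 push 4 @ unit cost 17 (adds 68)
shortest-cost path #2: 0→8→4→9→13 push 2 @ unit cost 24 (adds 48)
shortest-cost path #3: 0→1→11→13 push 4 @ unit cost 29 (adds 116)
shortest-cost path #4: 0→2→6→3→13 push 5 @ unit cost 34 (adds 170)
total cost = 402

Minimum cost for 15 units: 402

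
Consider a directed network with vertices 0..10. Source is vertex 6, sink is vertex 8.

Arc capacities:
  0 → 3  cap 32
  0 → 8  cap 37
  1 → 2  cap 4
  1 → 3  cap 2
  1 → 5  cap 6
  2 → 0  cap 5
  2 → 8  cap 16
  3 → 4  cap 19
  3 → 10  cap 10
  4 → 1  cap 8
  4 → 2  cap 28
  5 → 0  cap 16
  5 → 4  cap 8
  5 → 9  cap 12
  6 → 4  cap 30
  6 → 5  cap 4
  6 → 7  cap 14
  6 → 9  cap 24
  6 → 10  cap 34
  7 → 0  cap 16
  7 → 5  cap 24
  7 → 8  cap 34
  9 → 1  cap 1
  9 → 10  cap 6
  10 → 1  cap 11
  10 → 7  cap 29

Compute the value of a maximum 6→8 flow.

Maximum flow value: 74

augment #1: 6→7→8 bottleneck 14, total now 14
augment #2: 6→4→2→8 bottleneck 16, total now 30
augment #3: 6→5→0→8 bottleneck 4, total now 34
augment #4: 6→10→7→8 bottleneck 20, total now 54
augment #5: 6→4→2→0→8 bottleneck 5, total now 59
augment #6: 6→10→7→0→8 bottleneck 9, total now 68
augment #7: 6→4→1→5→0→8 bottleneck 6, total now 74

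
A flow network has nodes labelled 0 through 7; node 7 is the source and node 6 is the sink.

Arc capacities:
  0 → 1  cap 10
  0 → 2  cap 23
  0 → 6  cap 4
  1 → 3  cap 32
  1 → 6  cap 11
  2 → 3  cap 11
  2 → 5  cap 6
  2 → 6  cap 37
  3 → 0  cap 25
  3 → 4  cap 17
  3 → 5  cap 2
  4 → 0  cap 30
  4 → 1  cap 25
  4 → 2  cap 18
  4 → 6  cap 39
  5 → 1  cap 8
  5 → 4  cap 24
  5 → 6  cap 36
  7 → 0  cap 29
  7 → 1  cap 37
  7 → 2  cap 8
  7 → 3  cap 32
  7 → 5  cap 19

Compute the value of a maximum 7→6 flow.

augment #1: 7→0→6 bottleneck 4, total now 4
augment #2: 7→1→6 bottleneck 11, total now 15
augment #3: 7→2→6 bottleneck 8, total now 23
augment #4: 7→5→6 bottleneck 19, total now 42
augment #5: 7→0→2→6 bottleneck 23, total now 65
augment #6: 7→3→4→6 bottleneck 17, total now 82
augment #7: 7→3→5→6 bottleneck 2, total now 84

Maximum flow value: 84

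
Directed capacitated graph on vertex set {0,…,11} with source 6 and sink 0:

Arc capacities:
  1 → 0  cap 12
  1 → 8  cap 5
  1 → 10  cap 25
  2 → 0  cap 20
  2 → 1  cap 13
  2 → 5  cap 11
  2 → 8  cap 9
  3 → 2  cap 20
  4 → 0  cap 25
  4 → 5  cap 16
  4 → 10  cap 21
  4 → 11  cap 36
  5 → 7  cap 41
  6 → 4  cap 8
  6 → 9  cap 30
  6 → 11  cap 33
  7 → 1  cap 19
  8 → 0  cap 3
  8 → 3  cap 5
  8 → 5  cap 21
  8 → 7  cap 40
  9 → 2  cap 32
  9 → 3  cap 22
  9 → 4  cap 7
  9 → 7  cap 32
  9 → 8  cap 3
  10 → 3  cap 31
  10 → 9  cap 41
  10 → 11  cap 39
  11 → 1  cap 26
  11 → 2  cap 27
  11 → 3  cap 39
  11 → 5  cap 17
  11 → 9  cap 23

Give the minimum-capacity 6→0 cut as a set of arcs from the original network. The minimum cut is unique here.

augment #1: 6→4→0 push 8
augment #2: 6→9→2→0 push 20
augment #3: 6→9→4→0 push 7
augment #4: 6→9→8→0 push 3
augment #5: 6→11→1→0 push 12
max flow = 50; residual-reachable set from 6 gives S-side
cut edges (S→T): {(1,0), (2,0), (6,4), (8,0), (9,4)} total cap 50

Min-cut arcs: {(1,0), (2,0), (6,4), (8,0), (9,4)} (total capacity 50)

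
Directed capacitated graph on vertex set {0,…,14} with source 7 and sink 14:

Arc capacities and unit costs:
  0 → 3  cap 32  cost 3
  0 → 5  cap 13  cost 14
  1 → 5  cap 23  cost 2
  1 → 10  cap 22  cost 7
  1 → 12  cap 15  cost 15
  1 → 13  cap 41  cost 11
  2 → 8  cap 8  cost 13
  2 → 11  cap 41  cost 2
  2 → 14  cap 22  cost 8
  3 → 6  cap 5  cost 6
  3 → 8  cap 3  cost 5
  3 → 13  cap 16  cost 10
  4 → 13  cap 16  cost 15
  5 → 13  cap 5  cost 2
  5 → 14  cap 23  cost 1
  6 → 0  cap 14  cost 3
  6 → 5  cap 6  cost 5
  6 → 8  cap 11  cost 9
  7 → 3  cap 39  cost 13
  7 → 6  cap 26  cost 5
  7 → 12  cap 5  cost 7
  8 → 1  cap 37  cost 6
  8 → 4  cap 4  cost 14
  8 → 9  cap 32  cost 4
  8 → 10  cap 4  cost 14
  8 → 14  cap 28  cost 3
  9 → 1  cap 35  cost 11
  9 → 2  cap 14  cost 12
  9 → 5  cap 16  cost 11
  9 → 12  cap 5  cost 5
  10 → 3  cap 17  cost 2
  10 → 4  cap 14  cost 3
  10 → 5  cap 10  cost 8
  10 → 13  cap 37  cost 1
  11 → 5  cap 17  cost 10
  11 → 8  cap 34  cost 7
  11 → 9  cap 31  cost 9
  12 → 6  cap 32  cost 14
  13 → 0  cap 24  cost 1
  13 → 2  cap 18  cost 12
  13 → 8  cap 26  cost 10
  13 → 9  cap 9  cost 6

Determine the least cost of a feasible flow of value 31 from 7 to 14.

Minimum cost for 31 units: 595

shortest-cost path #1: 7→6→5→14 push 6 @ unit cost 11 (adds 66)
shortest-cost path #2: 7→6→8→14 push 11 @ unit cost 17 (adds 187)
shortest-cost path #3: 7→6→0→3→8→14 push 3 @ unit cost 19 (adds 57)
shortest-cost path #4: 7→6→0→5→14 push 6 @ unit cost 23 (adds 138)
shortest-cost path #5: 7→3→0→5→14 push 3 @ unit cost 25 (adds 75)
shortest-cost path #6: 7→3→13→8→14 push 2 @ unit cost 36 (adds 72)
total cost = 595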